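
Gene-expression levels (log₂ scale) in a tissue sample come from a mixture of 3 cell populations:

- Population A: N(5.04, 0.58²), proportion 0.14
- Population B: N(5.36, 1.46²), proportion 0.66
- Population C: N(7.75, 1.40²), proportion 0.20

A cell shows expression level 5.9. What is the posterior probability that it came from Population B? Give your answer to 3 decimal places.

0.751

The responsibility of component k is π_k f_k(x) divided by Σ_j π_j f_j(x).
Evaluate each component's likelihood at the observed value:
  f_A = 0.229123
  f_B = 0.255183
  f_C = 0.119016
Prior × likelihood for each component:
  π_A·f_A = 0.14 × 0.229123 = 0.0320772
  π_B·f_B = 0.66 × 0.255183 = 0.168421
  π_C·f_C = 0.20 × 0.119016 = 0.0238032
Denominator: 0.0320772 + 0.168421 + 0.0238032 = 0.224301
Responsibility of Population B: 0.168421 / 0.224301 ≈ 0.751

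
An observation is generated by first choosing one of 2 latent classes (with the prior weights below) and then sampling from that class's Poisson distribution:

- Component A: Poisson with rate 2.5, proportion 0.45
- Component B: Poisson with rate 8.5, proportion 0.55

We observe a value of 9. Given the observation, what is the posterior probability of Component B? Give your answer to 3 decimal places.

0.995

Apply Bayes' rule: the posterior for each component is proportional to its prior times its likelihood at x.
Component likelihoods at x = 9:
  L_A = e^(−2.5)·2.5^9/9! = 0.000862901
  L_B = e^(−8.5)·8.5^9/9! = 0.129869
Unnormalised posteriors:
  π_A·L_A = 0.45 × 0.000862901 = 0.000388305
  π_B·L_B = 0.55 × 0.129869 = 0.0714277
Evidence: 0.000388305 + 0.0714277 = 0.071816
Responsibility of Component B: 0.0714277 / 0.071816 ≈ 0.995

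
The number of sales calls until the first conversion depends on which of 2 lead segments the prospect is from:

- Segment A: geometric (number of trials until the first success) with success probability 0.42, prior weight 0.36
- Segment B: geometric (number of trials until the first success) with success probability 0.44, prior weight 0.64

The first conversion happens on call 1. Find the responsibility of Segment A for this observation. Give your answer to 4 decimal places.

By Bayes' theorem, P(k | x) = P(Z=k) f_k(x) / Σ_j P(Z=j) f_j(x).
Component likelihoods at x = 1:
  p_A = 0.42·(1−0.42)^0 = 0.42·1 = 0.42
  p_B = 0.44·(1−0.44)^0 = 0.44·1 = 0.44
Weight by the priors:
  P(Z=A)·p_A = 0.36 × 0.42 = 0.1512
  P(Z=B)·p_B = 0.64 × 0.44 = 0.2816
Denominator: 0.1512 + 0.2816 = 0.4328
P(Segment A | data) = 0.1512 / 0.4328 ≈ 0.3494

0.3494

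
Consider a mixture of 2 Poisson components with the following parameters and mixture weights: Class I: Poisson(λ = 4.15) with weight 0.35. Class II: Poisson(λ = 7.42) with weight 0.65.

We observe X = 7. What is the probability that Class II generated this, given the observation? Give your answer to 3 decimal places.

P(component k | x) = π_k·f_k(x) / marginal(x), where marginal(x) = Σ_j π_j·f_j(x).
Component likelihoods at x = 7:
  L_I = e^(−4.15)·4.15^7/7! = 0.0663108
  L_II = e^(−7.42)·7.42^7/7! = 0.147208
Unnormalised posteriors:
  π_I·L_I = 0.35 × 0.0663108 = 0.0232088
  π_II·L_II = 0.65 × 0.147208 = 0.0956853
Sum: 0.0232088 + 0.0956853 = 0.118894
P(Class II | data) ≈ 0.805

0.805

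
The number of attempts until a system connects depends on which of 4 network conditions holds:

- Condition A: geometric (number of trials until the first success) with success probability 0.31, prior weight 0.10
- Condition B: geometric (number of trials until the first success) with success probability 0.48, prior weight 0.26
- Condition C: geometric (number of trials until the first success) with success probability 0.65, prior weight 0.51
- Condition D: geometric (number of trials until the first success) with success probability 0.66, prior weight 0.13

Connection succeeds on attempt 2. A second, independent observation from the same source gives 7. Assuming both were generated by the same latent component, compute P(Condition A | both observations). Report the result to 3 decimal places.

The responsibility of component k is P(Z=k) f_k(x) divided by Σ_j P(Z=j) f_j(x).
Since both observations come from the same component, the likelihood for component k is f_k(x₁)·f_k(x₂).
  L_A = [0.2139] × [0.0334546] = 0.00715595
  L_B = [0.2496] × [0.00948989] = 0.00236868
  L_C = [0.2275] × [0.00119487] = 0.000271834
  L_D = [0.2244] × [0.00101957] = 0.000228792
Prior × likelihood for each component:
  P(Z=A)·L_A = 0.10 × 0.00715595 = 0.000715595
  P(Z=B)·L_B = 0.26 × 0.00236868 = 0.000615856
  P(Z=C)·L_C = 0.51 × 0.000271834 = 0.000138635
  P(Z=D)·L_D = 0.13 × 0.000228792 = 2.97429e-05
Denominator: 0.000715595 + 0.000615856 + 0.000138635 + 2.97429e-05 = 0.00149983
P(Condition A | x₁, x₂) ≈ 0.477

0.477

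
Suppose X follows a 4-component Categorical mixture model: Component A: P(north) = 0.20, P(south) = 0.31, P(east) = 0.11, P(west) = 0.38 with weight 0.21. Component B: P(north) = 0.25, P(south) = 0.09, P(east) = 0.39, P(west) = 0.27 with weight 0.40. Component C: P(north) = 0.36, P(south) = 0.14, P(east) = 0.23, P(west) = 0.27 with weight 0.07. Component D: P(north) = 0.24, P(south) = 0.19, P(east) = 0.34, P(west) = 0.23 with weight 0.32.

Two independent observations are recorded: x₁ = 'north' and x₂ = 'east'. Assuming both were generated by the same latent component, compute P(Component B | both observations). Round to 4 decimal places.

0.5164

The responsibility of component k is π_k f_k(x) divided by Σ_j π_j f_j(x).
Since both observations come from the same component, the likelihood for component k is f_k(x₁)·f_k(x₂).
  f_A = [P(north | comp) = 0.20] × [0.11] = 0.022
  f_B = [P(north | comp) = 0.25] × [0.39] = 0.0975
  f_C = [P(north | comp) = 0.36] × [0.23] = 0.0828
  f_D = [P(north | comp) = 0.24] × [0.34] = 0.0816
Multiply by the mixture weights:
  π_A·f_A = 0.21 × 0.022 = 0.00462
  π_B·f_B = 0.40 × 0.0975 = 0.039
  π_C·f_C = 0.07 × 0.0828 = 0.005796
  π_D·f_D = 0.32 × 0.0816 = 0.026112
Evidence: 0.00462 + 0.039 + 0.005796 + 0.026112 = 0.075528
P(Component B | x) = 0.039 / 0.075528 ≈ 0.5164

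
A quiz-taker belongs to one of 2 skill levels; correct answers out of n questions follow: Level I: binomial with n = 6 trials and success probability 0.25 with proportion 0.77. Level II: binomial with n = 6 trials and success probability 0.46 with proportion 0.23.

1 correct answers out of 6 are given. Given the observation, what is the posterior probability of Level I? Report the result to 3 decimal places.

Posterior ∝ prior × likelihood, so P(k | x) ∝ w_k f_k(x); normalise over all components.
Component likelihoods at x = 1 correct answers out of 6:
  L_I = C(6,1)·0.25^1·0.75^5 = 6·0.25·0.237305 = 0.355957
  L_II = C(6,1)·0.46^1·0.54^5 = 6·0.46·0.0459165 = 0.12673
Multiply by the mixture weights:
  w_I·L_I = 0.77 × 0.355957 = 0.274087
  w_II·L_II = 0.23 × 0.12673 = 0.0291478
Sum: 0.274087 + 0.0291478 = 0.303235
P(Level I | data) = 0.274087 / 0.303235 ≈ 0.904

0.904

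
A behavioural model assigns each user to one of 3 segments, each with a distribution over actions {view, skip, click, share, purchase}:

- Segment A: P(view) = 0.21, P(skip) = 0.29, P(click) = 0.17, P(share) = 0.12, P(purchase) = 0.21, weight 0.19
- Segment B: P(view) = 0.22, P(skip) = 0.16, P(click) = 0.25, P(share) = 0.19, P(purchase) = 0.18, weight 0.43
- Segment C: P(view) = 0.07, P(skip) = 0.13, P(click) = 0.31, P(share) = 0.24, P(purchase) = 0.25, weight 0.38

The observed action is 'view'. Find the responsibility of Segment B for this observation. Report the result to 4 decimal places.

By Bayes' theorem, P(k | x) = P(Z=k) f_k(x) / Σ_j P(Z=j) f_j(x).
Component likelihoods at x = 'view':
  p_A = P(view | comp) = 0.21
  p_B = P(view | comp) = 0.22
  p_C = P(view | comp) = 0.07
Unnormalised posteriors:
  P(Z=A)·p_A = 0.19 × 0.21 = 0.0399
  P(Z=B)·p_B = 0.43 × 0.22 = 0.0946
  P(Z=C)·p_C = 0.38 × 0.07 = 0.0266
Marginal: 0.0399 + 0.0946 + 0.0266 = 0.1611
P(Segment B | the observation) = 0.0946 / 0.1611 ≈ 0.5872

0.5872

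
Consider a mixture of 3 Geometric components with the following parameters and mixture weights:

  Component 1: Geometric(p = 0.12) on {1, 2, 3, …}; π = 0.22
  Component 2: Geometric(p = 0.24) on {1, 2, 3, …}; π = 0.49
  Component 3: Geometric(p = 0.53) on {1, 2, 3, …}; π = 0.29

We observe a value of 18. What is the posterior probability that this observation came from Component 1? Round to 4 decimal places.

By Bayes' theorem, P(k | x) = w_k f_k(x) / Σ_j w_j f_j(x).
Evaluate each component's likelihood at the observed value:
  L_1 = 0.12·(1−0.12)^17 = 0.12·0.113817 = 0.013658
  L_2 = 0.24·(1−0.24)^17 = 0.24·0.00941523 = 0.00225966
  L_3 = 0.53·(1−0.53)^17 = 0.53·2.66479e-06 = 1.41234e-06
Prior × likelihood for each component:
  w_1·L_1 = 0.22 × 0.013658 = 0.00300476
  w_2·L_2 = 0.49 × 0.00225966 = 0.00110723
  w_3·L_3 = 0.29 × 1.41234e-06 = 4.09579e-07
Sum: 0.00300476 + 0.00110723 + 4.09579e-07 = 0.0041124
P(Component 1 | 18) ≈ 0.7307

0.7307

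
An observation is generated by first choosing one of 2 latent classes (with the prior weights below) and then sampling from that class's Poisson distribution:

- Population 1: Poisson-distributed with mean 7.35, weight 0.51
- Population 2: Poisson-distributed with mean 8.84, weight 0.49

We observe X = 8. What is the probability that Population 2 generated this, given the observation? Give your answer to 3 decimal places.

The responsibility of component k is π_k f_k(x) divided by Σ_j π_j f_j(x).
Component likelihoods at x = 8:
  p_1 = e^(−7.35)·7.35^8/8! = 0.135742
  p_2 = e^(−8.84)·8.84^8/8! = 0.133947
Multiply by the mixture weights:
  π_1·p_1 = 0.51 × 0.135742 = 0.0692283
  π_2·p_2 = 0.49 × 0.133947 = 0.0656342
Normaliser: 0.0692283 + 0.0656342 = 0.134863
P(Population 2 | the observation) = 0.0656342 / 0.134863 ≈ 0.487

0.487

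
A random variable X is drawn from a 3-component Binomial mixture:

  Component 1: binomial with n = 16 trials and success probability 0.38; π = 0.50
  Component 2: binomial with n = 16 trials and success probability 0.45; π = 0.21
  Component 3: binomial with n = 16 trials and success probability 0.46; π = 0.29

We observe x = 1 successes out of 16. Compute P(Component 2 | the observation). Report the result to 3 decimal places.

0.070

P(component k | x) = w_k·f_k(x) / marginal(x), where marginal(x) = Σ_j w_j·f_j(x).
Evaluate each component's likelihood at the observed value:
  f_1 = 0.00467497
  f_2 = 0.000917852
  f_3 = 0.000712499
Multiply by the mixture weights:
  w_1·f_1 = 0.50 × 0.00467497 = 0.00233749
  w_2·f_2 = 0.21 × 0.000917852 = 0.000192749
  w_3·f_3 = 0.29 × 0.000712499 = 0.000206625
Marginal: 0.00233749 + 0.000192749 + 0.000206625 = 0.00273686
P(Component 2 | 1 successes out of 16) = 0.000192749 / 0.00273686 ≈ 0.070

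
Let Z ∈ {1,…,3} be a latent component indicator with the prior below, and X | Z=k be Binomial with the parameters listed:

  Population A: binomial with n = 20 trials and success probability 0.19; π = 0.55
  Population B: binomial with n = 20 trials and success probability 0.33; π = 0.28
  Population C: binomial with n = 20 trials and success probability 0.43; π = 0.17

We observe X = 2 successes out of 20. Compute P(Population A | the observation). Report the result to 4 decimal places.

0.9494

Apply Bayes' rule: the posterior for each component is proportional to its prior times its likelihood at x.
Evaluate each component's likelihood at the observed value:
  L_A = 0.154522
  L_B = 0.0153154
  L_C = 0.00141722
Unnormalised posteriors:
  w_A·L_A = 0.55 × 0.154522 = 0.0849873
  w_B·L_B = 0.28 × 0.0153154 = 0.00428831
  w_C·L_C = 0.17 × 0.00141722 = 0.000240928
Sum: 0.0849873 + 0.00428831 + 0.000240928 = 0.0895165
P(Population A | data) ≈ 0.9494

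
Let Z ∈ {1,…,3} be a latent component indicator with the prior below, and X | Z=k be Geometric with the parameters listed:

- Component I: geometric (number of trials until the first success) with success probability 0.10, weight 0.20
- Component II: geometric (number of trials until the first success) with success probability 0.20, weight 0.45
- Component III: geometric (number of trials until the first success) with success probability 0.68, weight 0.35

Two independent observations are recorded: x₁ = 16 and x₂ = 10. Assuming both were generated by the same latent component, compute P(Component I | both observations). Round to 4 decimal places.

0.6524

By Bayes' theorem, P(k | x) = w_k f_k(x) / Σ_j w_j f_j(x).
Since both observations come from the same component, the likelihood for component k is f_k(x₁)·f_k(x₂).
  L_I = [0.10·(1−0.10)^15 = 0.10·0.205891 = 0.0205891] × [0.038742] = 0.000797664
  L_II = [0.20·(1−0.20)^15 = 0.20·0.0351844 = 0.00703687] × [0.0268435] = 0.000188895
  L_III = [0.68·(1−0.68)^15 = 0.68·3.77789e-08 = 2.56897e-08] × [2.39254e-05] = 6.14635e-13
Prior × likelihood for each component:
  w_I·L_I = 0.20 × 0.000797664 = 0.000159533
  w_II·L_II = 0.45 × 0.000188895 = 8.50026e-05
  w_III·L_III = 0.35 × 6.14635e-13 = 2.15122e-13
Marginal: 0.000159533 + 8.50026e-05 + 2.15122e-13 = 0.000244535
P(Component I | x) ≈ 0.6524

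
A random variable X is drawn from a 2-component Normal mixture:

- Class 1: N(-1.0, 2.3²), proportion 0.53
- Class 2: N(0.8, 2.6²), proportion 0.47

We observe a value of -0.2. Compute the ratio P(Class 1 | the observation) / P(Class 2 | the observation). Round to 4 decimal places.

1.2920

Posterior odds = (w_i f_i(x)) / (w_j f_j(x)); the normalising sum cancels.
Evaluate each component's likelihood at the observed value:
  f_1 = (1/(2.3·√(2π)))·exp(−(-0.2−-1.0)²/(2·2.3²)) = 0.173453·exp(-0.06049) = 0.163272
  f_2 = (1/(2.6·√(2π)))·exp(−(-0.2−0.8)²/(2·2.6²)) = 0.153439·exp(-0.07396) = 0.1425
0.086534 / 0.0669749 ≈ 1.2920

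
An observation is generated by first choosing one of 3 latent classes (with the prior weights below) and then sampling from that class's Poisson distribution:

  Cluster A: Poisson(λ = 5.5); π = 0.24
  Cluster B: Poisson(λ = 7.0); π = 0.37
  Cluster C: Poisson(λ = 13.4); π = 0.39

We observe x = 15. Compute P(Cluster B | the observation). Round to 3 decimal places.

By Bayes' theorem, P(k | x) = π_k f_k(x) / Σ_j π_j f_j(x).
Poisson probabilities:
  L_A = e^(−5.5)·5.5^15/15! = 0.000398402
  L_B = e^(−7.0)·7.0^15/15! = 0.00331062
  L_C = e^(−13.4)·13.4^15/15! = 0.0934386
Multiply by the mixture weights:
  π_A·L_A = 0.24 × 0.000398402 = 9.56164e-05
  π_B·L_B = 0.37 × 0.00331062 = 0.00122493
  π_C·L_C = 0.39 × 0.0934386 = 0.0364411
Normaliser: 9.56164e-05 + 0.00122493 + 0.0364411 = 0.0377616
So the posterior for Cluster B is 0.00122493 / 0.0377616 ≈ 0.032.

0.032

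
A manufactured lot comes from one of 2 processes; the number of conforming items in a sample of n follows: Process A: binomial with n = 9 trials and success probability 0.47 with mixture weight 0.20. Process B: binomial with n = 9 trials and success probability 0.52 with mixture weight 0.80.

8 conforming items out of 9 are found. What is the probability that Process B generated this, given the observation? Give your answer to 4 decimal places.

By Bayes' theorem, P(k | x) = w_k f_k(x) / Σ_j w_j f_j(x).
Component likelihoods at x = 8 conforming items out of 9:
  p_A = C(9,8)·0.47^8·0.53^1 = 9·0.00238113·0.53 = 0.011358
  p_B = C(9,8)·0.52^8·0.48^1 = 9·0.00534597·0.48 = 0.0230946
Multiply by the mixture weights:
  w_A·p_A = 0.20 × 0.011358 = 0.0022716
  w_B·p_B = 0.80 × 0.0230946 = 0.0184757
Evidence: 0.0022716 + 0.0184757 = 0.0207473
P(Process B | data) = 0.0184757 / 0.0207473 ≈ 0.8905

0.8905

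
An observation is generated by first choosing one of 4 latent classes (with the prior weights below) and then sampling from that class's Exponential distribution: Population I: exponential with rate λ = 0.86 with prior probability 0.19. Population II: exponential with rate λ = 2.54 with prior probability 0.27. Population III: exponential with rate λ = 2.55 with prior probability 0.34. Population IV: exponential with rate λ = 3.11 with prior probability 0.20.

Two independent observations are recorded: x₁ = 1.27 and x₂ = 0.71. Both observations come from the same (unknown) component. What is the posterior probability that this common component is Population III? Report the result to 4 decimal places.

0.2566

P(component k | x) = w_k·f_k(x) / marginal(x), where marginal(x) = Σ_j w_j·f_j(x).
Since both observations come from the same component, the likelihood for component k is f_k(x₁)·f_k(x₂).
  L_I = [0.288511] × [0.467001] = 0.134735
  L_II = [0.100899] × [0.418434] = 0.0422196
  L_III = [0.100018] × [0.417109] = 0.0417184
  L_IV = [0.0599001] × [0.341818] = 0.0204749
Unnormalised posteriors:
  w_I·L_I = 0.19 × 0.134735 = 0.0255996
  w_II·L_II = 0.27 × 0.0422196 = 0.0113993
  w_III·L_III = 0.34 × 0.0417184 = 0.0141843
  w_IV·L_IV = 0.20 × 0.0204749 = 0.00409498
Evidence: 0.0255996 + 0.0113993 + 0.0141843 + 0.00409498 = 0.0552782
Responsibility of Population III: 0.0141843 / 0.0552782 ≈ 0.2566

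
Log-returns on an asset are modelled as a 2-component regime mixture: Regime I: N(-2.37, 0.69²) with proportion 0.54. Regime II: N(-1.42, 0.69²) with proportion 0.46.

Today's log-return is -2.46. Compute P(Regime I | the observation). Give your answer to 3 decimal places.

0.784

Posterior ∝ prior × likelihood, so P(k | x) ∝ P(Z=k) f_k(x); normalise over all components.
Evaluate each component's likelihood at the observed value:
  f_I = (1/(0.69·√(2π)))·exp(−(-2.46−-2.37)²/(2·0.69²)) = 0.578177·exp(-0.00851) = 0.57328
  f_II = (1/(0.69·√(2π)))·exp(−(-2.46−-1.42)²/(2·0.69²)) = 0.578177·exp(-1.13590) = 0.185673
Unnormalised posteriors:
  P(Z=I)·f_I = 0.54 × 0.57328 = 0.309571
  P(Z=II)·f_II = 0.46 × 0.185673 = 0.0854094
Marginal: 0.309571 + 0.0854094 = 0.39498
P(Regime I | the observation) ≈ 0.784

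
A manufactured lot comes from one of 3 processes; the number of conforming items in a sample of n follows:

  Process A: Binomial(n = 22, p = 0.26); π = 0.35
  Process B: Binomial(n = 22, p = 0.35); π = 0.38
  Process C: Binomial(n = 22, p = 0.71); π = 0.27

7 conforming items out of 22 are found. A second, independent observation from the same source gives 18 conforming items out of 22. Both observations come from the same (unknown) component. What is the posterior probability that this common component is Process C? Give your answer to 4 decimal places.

0.8808

By Bayes' theorem, P(k | x) = π_k f_k(x) / Σ_j π_j f_j(x).
Since both observations come from the same component, the likelihood for component k is f_k(x₁)·f_k(x₂).
  f_A = [0.149667] × [6.46638e-08] = 9.67803e-09
  f_B = [0.171401] × [8.11134e-06] = 1.39029e-06
  f_C = [0.000133849] × [0.108757] = 1.4557e-05
Multiply by the mixture weights:
  π_A·f_A = 0.35 × 9.67803e-09 = 3.38731e-09
  π_B·f_B = 0.38 × 1.39029e-06 = 5.28311e-07
  π_C·f_C = 0.27 × 1.4557e-05 = 3.93039e-06
Evidence: 3.38731e-09 + 5.28311e-07 + 3.93039e-06 = 4.46208e-06
So the posterior for Process C is 3.93039e-06 / 4.46208e-06 ≈ 0.8808.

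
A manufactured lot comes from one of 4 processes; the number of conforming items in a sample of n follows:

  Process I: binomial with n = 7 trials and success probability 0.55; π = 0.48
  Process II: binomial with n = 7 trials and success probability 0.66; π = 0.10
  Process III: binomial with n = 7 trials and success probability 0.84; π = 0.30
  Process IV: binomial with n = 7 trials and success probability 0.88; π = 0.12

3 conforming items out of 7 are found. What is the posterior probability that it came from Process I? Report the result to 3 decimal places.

0.863

Posterior ∝ prior × likelihood, so P(k | x) ∝ w_k f_k(x); normalise over all components.
Binomial probabilities:
  p_I = C(7,3)·0.55^3·0.45^4 = 35·0.166375·0.0410062 = 0.238785
  p_II = C(7,3)·0.66^3·0.34^4 = 35·0.287496·0.0133634 = 0.134467
  p_III = C(7,3)·0.84^3·0.16^4 = 35·0.592704·0.00065536 = 0.0135952
  p_IV = C(7,3)·0.88^3·0.12^4 = 35·0.681472·0.00020736 = 0.00494585
Unnormalised posteriors:
  w_I·p_I = 0.48 × 0.238785 = 0.114617
  w_II·p_II = 0.10 × 0.134467 = 0.0134467
  w_III·p_III = 0.30 × 0.0135952 = 0.00407856
  w_IV·p_IV = 0.12 × 0.00494585 = 0.000593502
Evidence: 0.114617 + 0.0134467 + 0.00407856 + 0.000593502 = 0.132735
P(Process I | x) ≈ 0.863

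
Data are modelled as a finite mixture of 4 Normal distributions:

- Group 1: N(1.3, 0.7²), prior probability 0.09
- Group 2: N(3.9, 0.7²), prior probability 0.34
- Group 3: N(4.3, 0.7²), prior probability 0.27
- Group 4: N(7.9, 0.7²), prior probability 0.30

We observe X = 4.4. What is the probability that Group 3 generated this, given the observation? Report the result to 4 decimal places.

The responsibility of component k is π_k f_k(x) divided by Σ_j π_j f_j(x).
Normal densities:
  f_1 = 3.14099e-05
  f_2 = 0.441593
  f_3 = 0.564132
  f_4 = 2.12389e-06
Prior × likelihood for each component:
  π_1·f_1 = 0.09 × 3.14099e-05 = 2.82689e-06
  π_2·f_2 = 0.34 × 0.441593 = 0.150142
  π_3·f_3 = 0.27 × 0.564132 = 0.152316
  π_4·f_4 = 0.30 × 2.12389e-06 = 6.37166e-07
Denominator: 2.82689e-06 + 0.150142 + 0.152316 + 6.37166e-07 = 0.302461
So the posterior for Group 3 is 0.152316 / 0.302461 ≈ 0.5036.

0.5036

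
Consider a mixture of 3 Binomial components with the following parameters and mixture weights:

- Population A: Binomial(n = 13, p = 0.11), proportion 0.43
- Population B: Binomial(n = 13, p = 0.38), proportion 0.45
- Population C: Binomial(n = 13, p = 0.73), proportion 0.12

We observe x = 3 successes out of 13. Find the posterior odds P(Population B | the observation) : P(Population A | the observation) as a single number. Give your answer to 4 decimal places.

Only the two components matter; the odds are (w_i f_i(x)) / (w_j f_j(x)).
Evaluate each component's likelihood at the observed value:
  L_A = C(13,3)·0.11^3·0.89^10 = 286·0.001331·0.311817 = 0.118698
  L_B = C(13,3)·0.38^3·0.62^10 = 286·0.054872·0.00839299 = 0.131715
  L_C = C(13,3)·0.73^3·0.27^10 = 286·0.389017·2.05891e-06 = 0.000229072
Odds = (0.45/0.43) × (0.131715/0.118698) = 1.04651 × 1.10966 ≈ 1.1613

1.1613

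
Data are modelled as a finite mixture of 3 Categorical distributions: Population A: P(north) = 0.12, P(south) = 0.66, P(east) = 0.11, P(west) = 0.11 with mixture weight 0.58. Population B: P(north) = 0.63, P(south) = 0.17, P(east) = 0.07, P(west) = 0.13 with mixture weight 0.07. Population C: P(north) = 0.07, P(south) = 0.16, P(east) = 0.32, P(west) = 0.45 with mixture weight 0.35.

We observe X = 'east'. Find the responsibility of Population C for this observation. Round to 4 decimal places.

Apply Bayes' rule: the posterior for each component is proportional to its prior times its likelihood at x.
Categorical probabilities:
  p_A = P(east | comp) = 0.11
  p_B = P(east | comp) = 0.07
  p_C = P(east | comp) = 0.32
Weight by the priors:
  P(Z=A)·p_A = 0.58 × 0.11 = 0.0638
  P(Z=B)·p_B = 0.07 × 0.07 = 0.0049
  P(Z=C)·p_C = 0.35 × 0.32 = 0.112
Normaliser: 0.0638 + 0.0049 + 0.112 = 0.1807
So the posterior for Population C is 0.112 / 0.1807 ≈ 0.6198.

0.6198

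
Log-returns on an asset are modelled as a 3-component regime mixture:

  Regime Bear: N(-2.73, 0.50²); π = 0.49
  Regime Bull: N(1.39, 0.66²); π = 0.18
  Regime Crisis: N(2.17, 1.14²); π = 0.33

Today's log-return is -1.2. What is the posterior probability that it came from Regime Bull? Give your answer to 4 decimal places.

Posterior ∝ prior × likelihood, so P(k | x) ∝ π_k f_k(x); normalise over all components.
Normal densities:
  f_Bear = 0.00739027
  f_Bull = 0.000273759
  f_Crisis = 0.00443003
Multiply by the mixture weights:
  π_Bear·f_Bear = 0.49 × 0.00739027 = 0.00362123
  π_Bull·f_Bull = 0.18 × 0.000273759 = 4.92766e-05
  π_Crisis·f_Crisis = 0.33 × 0.00443003 = 0.00146191
Denominator: 0.00362123 + 4.92766e-05 + 0.00146191 = 0.00513242
So the posterior for Regime Bull is 4.92766e-05 / 0.00513242 ≈ 0.0096.

0.0096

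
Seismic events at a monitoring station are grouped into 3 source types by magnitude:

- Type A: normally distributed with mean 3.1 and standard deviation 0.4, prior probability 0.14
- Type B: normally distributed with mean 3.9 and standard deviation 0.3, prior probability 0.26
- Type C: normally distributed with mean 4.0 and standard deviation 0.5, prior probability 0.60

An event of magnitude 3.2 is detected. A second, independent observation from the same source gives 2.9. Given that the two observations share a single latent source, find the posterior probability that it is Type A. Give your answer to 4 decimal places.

Posterior ∝ prior × likelihood, so P(k | x) ∝ π_k f_k(x); normalise over all components.
Since both observations come from the same component, the likelihood for component k is f_k(x₁)·f_k(x₂).
  f_A = [(1/(0.4·√(2π)))·exp(−(3.2−3.1)²/(2·0.4²)) = 0.997356·exp(-0.03125) = 0.96667] × [0.880163] = 0.850828
  f_B = [(1/(0.3·√(2π)))·exp(−(3.2−3.9)²/(2·0.3²)) = 1.329808·exp(-2.72222) = 0.0874063] × [0.00514093] = 0.00044935
  f_C = [(1/(0.5·√(2π)))·exp(−(3.2−4.0)²/(2·0.5²)) = 0.797885·exp(-1.28000) = 0.221842] × [0.0709492] = 0.0157395
Unnormalised posteriors:
  π_A·f_A = 0.14 × 0.850828 = 0.119116
  π_B·f_B = 0.26 × 0.00044935 = 0.000116831
  π_C·f_C = 0.60 × 0.0157395 = 0.00944369
Sum: 0.119116 + 0.000116831 + 0.00944369 = 0.128676
Responsibility of Type A: 0.119116 / 0.128676 ≈ 0.9257

0.9257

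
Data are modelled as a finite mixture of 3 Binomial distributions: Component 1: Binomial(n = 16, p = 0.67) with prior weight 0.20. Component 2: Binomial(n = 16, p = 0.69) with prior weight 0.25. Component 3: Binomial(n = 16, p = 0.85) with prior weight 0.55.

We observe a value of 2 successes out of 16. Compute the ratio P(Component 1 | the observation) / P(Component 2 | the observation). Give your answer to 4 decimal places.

Posterior odds = (π_i f_i(x)) / (π_j f_j(x)); the normalising sum cancels.
Evaluate each component's likelihood at the observed value:
  p_1 = C(16,2)·0.67^2·0.33^14 = 120·0.4489·1.81633e-07 = 9.78422e-06
  p_2 = C(16,2)·0.69^2·0.31^14 = 120·0.4761·7.56944e-08 = 4.32457e-06
  p_3 = C(16,2)·0.85^2·0.15^14 = 120·0.7225·2.91929e-12 = 2.53103e-10
1.95684e-06 / 1.08114e-06 ≈ 1.8100

1.8100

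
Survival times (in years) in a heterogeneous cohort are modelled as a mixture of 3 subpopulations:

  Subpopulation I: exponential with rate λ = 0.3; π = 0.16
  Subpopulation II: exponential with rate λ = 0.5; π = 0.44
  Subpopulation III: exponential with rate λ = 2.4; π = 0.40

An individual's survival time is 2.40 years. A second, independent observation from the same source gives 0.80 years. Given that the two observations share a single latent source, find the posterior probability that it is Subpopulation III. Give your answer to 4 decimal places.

Posterior ∝ prior × likelihood, so P(k | x) ∝ π_k f_k(x); normalise over all components.
Since both observations come from the same component, the likelihood for component k is f_k(x₁)·f_k(x₂).
  p_I = [0.3·e^(−0.3·2.40) = 0.3·e^(−0.7200) = 0.146026] × [0.235988] = 0.0344604
  p_II = [0.5·e^(−0.5·2.40) = 0.5·e^(−1.2000) = 0.150597] × [0.33516] = 0.0504741
  p_III = [2.4·e^(−2.4·2.40) = 2.4·e^(−5.7600) = 0.00756267] × [0.351857] = 0.00266098
Weight by the priors:
  π_I·p_I = 0.16 × 0.0344604 = 0.00551366
  π_II·p_II = 0.44 × 0.0504741 = 0.0222086
  π_III·p_III = 0.40 × 0.00266098 = 0.00106439
Sum: 0.00551366 + 0.0222086 + 0.00106439 = 0.0287867
Responsibility of Subpopulation III: 0.00106439 / 0.0287867 ≈ 0.0370

0.0370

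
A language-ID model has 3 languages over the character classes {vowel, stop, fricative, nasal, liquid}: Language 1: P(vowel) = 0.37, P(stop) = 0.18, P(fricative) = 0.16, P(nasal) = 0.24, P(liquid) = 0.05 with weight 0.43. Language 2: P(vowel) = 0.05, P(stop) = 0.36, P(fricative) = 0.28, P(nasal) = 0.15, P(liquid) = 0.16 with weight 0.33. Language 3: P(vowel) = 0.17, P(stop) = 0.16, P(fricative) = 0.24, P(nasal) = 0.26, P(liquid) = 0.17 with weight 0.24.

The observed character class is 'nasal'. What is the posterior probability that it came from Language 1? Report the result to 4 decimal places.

0.4798

The responsibility of component k is π_k f_k(x) divided by Σ_j π_j f_j(x).
Categorical probabilities:
  p_1 = 0.24
  p_2 = 0.15
  p_3 = 0.26
Prior × likelihood for each component:
  π_1·p_1 = 0.43 × 0.24 = 0.1032
  π_2·p_2 = 0.33 × 0.15 = 0.0495
  π_3·p_3 = 0.24 × 0.26 = 0.0624
Sum: 0.1032 + 0.0495 + 0.0624 = 0.2151
So the posterior for Language 1 is 0.1032 / 0.2151 ≈ 0.4798.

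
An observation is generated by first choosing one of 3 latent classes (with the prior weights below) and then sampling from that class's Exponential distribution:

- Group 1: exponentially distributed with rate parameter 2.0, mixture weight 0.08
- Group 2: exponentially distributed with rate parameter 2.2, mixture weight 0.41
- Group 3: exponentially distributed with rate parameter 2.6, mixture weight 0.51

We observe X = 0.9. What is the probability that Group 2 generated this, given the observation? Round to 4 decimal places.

0.4468

P(component k | x) = π_k·f_k(x) / marginal(x), where marginal(x) = Σ_j π_j·f_j(x).
Exponential densities:
  L_1 = 2.0·e^(−2.0·0.9) = 2.0·e^(−1.8000) = 0.330598
  L_2 = 2.2·e^(−2.2·0.9) = 2.2·e^(−1.9800) = 0.303752
  L_3 = 2.6·e^(−2.6·0.9) = 2.6·e^(−2.3400) = 0.250452
Unnormalised posteriors:
  π_1·L_1 = 0.08 × 0.330598 = 0.0264478
  π_2·L_2 = 0.41 × 0.303752 = 0.124538
  π_3·L_3 = 0.51 × 0.250452 = 0.12773
Evidence: 0.0264478 + 0.124538 + 0.12773 = 0.278717
P(Group 2 | data) = 0.124538 / 0.278717 ≈ 0.4468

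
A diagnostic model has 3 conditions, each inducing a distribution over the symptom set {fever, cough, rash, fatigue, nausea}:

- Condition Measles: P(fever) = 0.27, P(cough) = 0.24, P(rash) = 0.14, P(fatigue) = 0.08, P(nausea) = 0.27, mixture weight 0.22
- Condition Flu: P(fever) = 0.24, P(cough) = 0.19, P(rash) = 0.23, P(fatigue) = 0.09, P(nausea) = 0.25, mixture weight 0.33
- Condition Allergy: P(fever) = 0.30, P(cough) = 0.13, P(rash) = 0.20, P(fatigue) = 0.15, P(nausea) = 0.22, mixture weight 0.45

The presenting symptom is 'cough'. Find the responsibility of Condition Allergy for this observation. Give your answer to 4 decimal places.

Apply Bayes' rule: the posterior for each component is proportional to its prior times its likelihood at x.
Component likelihoods at x = 'cough':
  p_Measles = P(cough | comp) = 0.24
  p_Flu = P(cough | comp) = 0.19
  p_Allergy = P(cough | comp) = 0.13
Prior × likelihood for each component:
  w_Measles·p_Measles = 0.22 × 0.24 = 0.0528
  w_Flu·p_Flu = 0.33 × 0.19 = 0.0627
  w_Allergy·p_Allergy = 0.45 × 0.13 = 0.0585
Sum: 0.0528 + 0.0627 + 0.0585 = 0.174
So the posterior for Condition Allergy is 0.0585 / 0.174 ≈ 0.3362.

0.3362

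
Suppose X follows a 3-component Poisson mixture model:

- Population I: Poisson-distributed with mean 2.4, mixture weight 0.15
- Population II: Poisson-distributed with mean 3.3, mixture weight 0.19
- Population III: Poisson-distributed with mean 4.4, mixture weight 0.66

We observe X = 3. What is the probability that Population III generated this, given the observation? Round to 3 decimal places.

0.611

Apply Bayes' rule: the posterior for each component is proportional to its prior times its likelihood at x.
Evaluate each component's likelihood at the observed value:
  p_I = e^(−2.4)·2.4^3/3! = 0.209014
  p_II = e^(−3.3)·3.3^3/3! = 0.220912
  p_III = e^(−4.4)·4.4^3/3! = 0.174305
Multiply by the mixture weights:
  P(Z=I)·p_I = 0.15 × 0.209014 = 0.0313521
  P(Z=II)·p_II = 0.19 × 0.220912 = 0.0419732
  P(Z=III)·p_III = 0.66 × 0.174305 = 0.115042
Evidence: 0.0313521 + 0.0419732 + 0.115042 = 0.188367
So the posterior for Population III is 0.115042 / 0.188367 ≈ 0.611.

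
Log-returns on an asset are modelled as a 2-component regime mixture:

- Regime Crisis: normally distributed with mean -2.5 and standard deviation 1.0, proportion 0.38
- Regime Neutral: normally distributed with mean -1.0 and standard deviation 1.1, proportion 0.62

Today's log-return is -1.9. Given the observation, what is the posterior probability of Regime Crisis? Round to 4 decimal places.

0.4404

Posterior ∝ prior × likelihood, so P(k | x) ∝ w_k f_k(x); normalise over all components.
Component likelihoods at x = -1.9:
  p_Crisis = 0.333225
  p_Neutral = 0.25951
Prior × likelihood for each component:
  w_Crisis·p_Crisis = 0.38 × 0.333225 = 0.126625
  w_Neutral·p_Neutral = 0.62 × 0.25951 = 0.160896
Denominator: 0.126625 + 0.160896 = 0.287522
Responsibility of Regime Crisis: 0.126625 / 0.287522 ≈ 0.4404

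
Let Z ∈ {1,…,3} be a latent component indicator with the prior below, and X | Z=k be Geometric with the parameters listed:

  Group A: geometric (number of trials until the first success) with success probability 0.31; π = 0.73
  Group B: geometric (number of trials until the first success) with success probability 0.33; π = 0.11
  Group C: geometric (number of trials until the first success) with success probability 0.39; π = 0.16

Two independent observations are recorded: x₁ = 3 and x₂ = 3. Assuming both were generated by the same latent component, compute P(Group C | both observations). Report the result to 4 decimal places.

The responsibility of component k is w_k f_k(x) divided by Σ_j w_j f_j(x).
Since both observations come from the same component, the likelihood for component k is f_k(x₁)·f_k(x₂).
  f_A = [0.31·(1−0.31)^2 = 0.31·0.4761 = 0.147591] × [0.147591] = 0.0217831
  f_B = [0.33·(1−0.33)^2 = 0.33·0.4489 = 0.148137] × [0.148137] = 0.0219446
  f_C = [0.39·(1−0.39)^2 = 0.39·0.3721 = 0.145119] × [0.145119] = 0.0210595
Weight by the priors:
  w_A·f_A = 0.73 × 0.0217831 = 0.0159017
  w_B·f_B = 0.11 × 0.0219446 = 0.0024139
  w_C·f_C = 0.16 × 0.0210595 = 0.00336952
Evidence: 0.0159017 + 0.0024139 + 0.00336952 = 0.0216851
So the posterior for Group C is 0.00336952 / 0.0216851 ≈ 0.1554.

0.1554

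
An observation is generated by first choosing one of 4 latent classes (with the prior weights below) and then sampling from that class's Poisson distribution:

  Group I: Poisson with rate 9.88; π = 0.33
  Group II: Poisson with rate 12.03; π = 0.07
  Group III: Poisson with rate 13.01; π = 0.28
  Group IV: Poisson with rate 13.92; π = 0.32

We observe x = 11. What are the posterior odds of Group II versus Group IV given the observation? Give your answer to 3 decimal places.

0.291

The posterior odds equal the prior odds times the likelihood ratio: (π_i/π_j)·(f_i(x)/f_j(x)).
Evaluate each component's likelihood at the observed value:
  L_I = e^(−9.88)·9.88^11/11! = 0.11229
  L_II = e^(−12.03)·12.03^11/11! = 0.114078
  L_III = e^(−13.01)·13.01^11/11! = 0.101327
  L_IV = e^(−13.92)·13.92^11/11! = 0.0858019
Posterior odds = (π_II·L_II) / (π_IV·L_IV) = (0.07·0.114078) / (0.32·0.0858019) = 0.00798549 / 0.0274566 ≈ 0.291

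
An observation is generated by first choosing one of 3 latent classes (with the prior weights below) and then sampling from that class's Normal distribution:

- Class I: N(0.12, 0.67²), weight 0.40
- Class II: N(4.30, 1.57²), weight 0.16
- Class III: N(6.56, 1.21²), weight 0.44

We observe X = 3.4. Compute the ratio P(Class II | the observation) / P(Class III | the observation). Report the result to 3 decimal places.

Posterior odds = (π_i f_i(x)) / (π_j f_j(x)); the normalising sum cancels.
Normal densities:
  p_I = (1/(0.67·√(2π)))·exp(−(3.4−0.12)²/(2·0.67²)) = 0.595436·exp(-11.98307) = 3.72095e-06
  p_II = (1/(1.57·√(2π)))·exp(−(3.4−4.30)²/(2·1.57²)) = 0.254103·exp(-0.16431) = 0.215602
  p_III = (1/(1.21·√(2π)))·exp(−(3.4−6.56)²/(2·1.21²)) = 0.329704·exp(-3.41015) = 0.0108922
0.0344963 / 0.00479257 ≈ 7.198

7.198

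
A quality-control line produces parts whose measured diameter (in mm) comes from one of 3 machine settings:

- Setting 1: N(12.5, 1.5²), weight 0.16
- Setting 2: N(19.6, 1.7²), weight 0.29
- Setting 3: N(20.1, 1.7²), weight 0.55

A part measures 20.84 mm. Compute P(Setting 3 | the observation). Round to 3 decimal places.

0.692

P(component k | x) = π_k·f_k(x) / marginal(x), where marginal(x) = Σ_j π_j·f_j(x).
Component likelihoods at x = 20.84 mm:
  f_1 = (1/(1.5·√(2π)))·exp(−(20.84−12.5)²/(2·1.5²)) = 0.265962·exp(-15.45680) = 5.15247e-08
  f_2 = (1/(1.7·√(2π)))·exp(−(20.84−19.6)²/(2·1.7²)) = 0.234672·exp(-0.26602) = 0.179858
  f_3 = (1/(1.7·√(2π)))·exp(−(20.84−20.1)²/(2·1.7²)) = 0.234672·exp(-0.09474) = 0.21346
Prior × likelihood for each component:
  π_1·f_1 = 0.16 × 5.15247e-08 = 8.24396e-09
  π_2·f_2 = 0.29 × 0.179858 = 0.0521588
  π_3·f_3 = 0.55 × 0.21346 = 0.117403
Marginal: 8.24396e-09 + 0.0521588 + 0.117403 = 0.169562
Responsibility of Setting 3: 0.117403 / 0.169562 ≈ 0.692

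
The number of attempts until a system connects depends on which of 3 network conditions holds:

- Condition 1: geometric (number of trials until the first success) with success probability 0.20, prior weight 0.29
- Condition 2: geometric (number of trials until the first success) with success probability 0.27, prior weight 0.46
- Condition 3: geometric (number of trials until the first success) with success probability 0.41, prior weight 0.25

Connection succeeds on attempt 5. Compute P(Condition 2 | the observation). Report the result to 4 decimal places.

P(component k | x) = π_k·f_k(x) / marginal(x), where marginal(x) = Σ_j π_j·f_j(x).
Component likelihoods at x = 5:
  f_1 = 0.20·(1−0.20)^4 = 0.20·0.4096 = 0.08192
  f_2 = 0.27·(1−0.27)^4 = 0.27·0.283982 = 0.0766753
  f_3 = 0.41·(1−0.41)^4 = 0.41·0.121174 = 0.0496812
Unnormalised posteriors:
  π_1·f_1 = 0.29 × 0.08192 = 0.0237568
  π_2·f_2 = 0.46 × 0.0766753 = 0.0352706
  π_3·f_3 = 0.25 × 0.0496812 = 0.0124203
Marginal: 0.0237568 + 0.0352706 + 0.0124203 = 0.0714477
P(Condition 2 | the observation) ≈ 0.4937

0.4937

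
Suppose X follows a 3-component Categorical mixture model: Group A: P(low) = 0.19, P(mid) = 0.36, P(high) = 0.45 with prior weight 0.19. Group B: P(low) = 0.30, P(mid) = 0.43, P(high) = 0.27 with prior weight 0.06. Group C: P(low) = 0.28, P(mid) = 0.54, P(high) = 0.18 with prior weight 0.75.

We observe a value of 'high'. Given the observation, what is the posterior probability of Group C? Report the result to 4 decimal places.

0.5703

Posterior ∝ prior × likelihood, so P(k | x) ∝ w_k f_k(x); normalise over all components.
Evaluate each component's likelihood at the observed value:
  p_A = P(high | comp) = 0.45
  p_B = P(high | comp) = 0.27
  p_C = P(high | comp) = 0.18
Weight by the priors:
  w_A·p_A = 0.19 × 0.45 = 0.0855
  w_B·p_B = 0.06 × 0.27 = 0.0162
  w_C·p_C = 0.75 × 0.18 = 0.135
Marginal: 0.0855 + 0.0162 + 0.135 = 0.2367
P(Group C | the observation) ≈ 0.5703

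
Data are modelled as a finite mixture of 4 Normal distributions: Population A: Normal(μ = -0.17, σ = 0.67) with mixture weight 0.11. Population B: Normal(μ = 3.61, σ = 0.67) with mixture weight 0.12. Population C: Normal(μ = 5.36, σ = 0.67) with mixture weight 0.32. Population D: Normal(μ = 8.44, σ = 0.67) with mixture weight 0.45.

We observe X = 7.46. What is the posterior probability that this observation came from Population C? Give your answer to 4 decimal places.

0.0150

The responsibility of component k is π_k f_k(x) divided by Σ_j π_j f_j(x).
Evaluate each component's likelihood at the observed value:
  f_A = (1/(0.67·√(2π)))·exp(−(7.46−-0.17)²/(2·0.67²)) = 0.595436·exp(-64.84395) = 4.10643e-29
  f_B = (1/(0.67·√(2π)))·exp(−(7.46−3.61)²/(2·0.67²)) = 0.595436·exp(-16.50980) = 4.02457e-08
  f_C = (1/(0.67·√(2π)))·exp(−(7.46−5.36)²/(2·0.67²)) = 0.595436·exp(-4.91201) = 0.00438104
  f_D = (1/(0.67·√(2π)))·exp(−(7.46−8.44)²/(2·0.67²)) = 0.595436·exp(-1.06973) = 0.204296
Multiply by the mixture weights:
  π_A·f_A = 0.11 × 4.10643e-29 = 4.51708e-30
  π_B·f_B = 0.12 × 4.02457e-08 = 4.82948e-09
  π_C·f_C = 0.32 × 0.00438104 = 0.00140193
  π_D·f_D = 0.45 × 0.204296 = 0.0919331
Marginal: 4.51708e-30 + 4.82948e-09 + 0.00140193 + 0.0919331 = 0.093335
So the posterior for Population C is 0.00140193 / 0.093335 ≈ 0.0150.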